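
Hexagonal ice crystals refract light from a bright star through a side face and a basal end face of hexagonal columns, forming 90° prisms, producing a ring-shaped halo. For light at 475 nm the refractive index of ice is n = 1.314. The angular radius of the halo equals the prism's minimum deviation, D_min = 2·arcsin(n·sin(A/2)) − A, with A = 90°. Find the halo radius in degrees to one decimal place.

46.6°

n·sin(A/2) = 1.314 × sin 45° = 1.314 × 0.7071 = 0.9291.
D_min = 2·arcsin(0.9291) − 90° = 2 × 68.301° − 90° = 46.602°.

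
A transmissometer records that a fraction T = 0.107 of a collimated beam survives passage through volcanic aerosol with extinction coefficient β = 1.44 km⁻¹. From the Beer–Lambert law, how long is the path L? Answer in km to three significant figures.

1.55 km

Beer–Lambert: T = exp(−βL) ⇒ L = −ln(T)/β = −ln(0.107)/1.44 = 2.2349/1.44 = 1.552 km.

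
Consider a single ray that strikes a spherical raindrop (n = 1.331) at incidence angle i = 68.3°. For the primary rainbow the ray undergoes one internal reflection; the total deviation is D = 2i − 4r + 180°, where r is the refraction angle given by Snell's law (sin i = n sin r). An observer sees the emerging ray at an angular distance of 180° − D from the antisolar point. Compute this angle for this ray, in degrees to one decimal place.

sin r = sin 68.3° / 1.331 = 0.9291/1.331 = 0.6981; r = 44.27°.
D = 2·68.3° − 4·44.27° + 180° = 136.60° − 177.09° + 180° = 139.51°.
Angle from antisolar point = 180° − D = 40.49°.

40.5°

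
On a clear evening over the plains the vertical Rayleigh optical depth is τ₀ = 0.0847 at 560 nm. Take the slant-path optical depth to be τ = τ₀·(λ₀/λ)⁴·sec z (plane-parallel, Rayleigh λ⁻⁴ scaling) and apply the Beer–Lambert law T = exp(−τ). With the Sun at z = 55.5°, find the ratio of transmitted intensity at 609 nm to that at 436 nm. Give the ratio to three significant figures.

Airmass: sec 55.5° = 1.7655.
τ(609 nm) = 0.0847 × (560/609)⁴ × 1.7655 = 0.0847 × 0.7150 × 1.7655 = 0.1069.
τ(436 nm) = 0.0847 × (560/436)⁴ × 1.7655 = 0.0847 × 2.7215 × 1.7655 = 0.4070.
T(609)/T(436) = exp(τ_B − τ_A) = exp(0.3001) = 1.3499.

1.35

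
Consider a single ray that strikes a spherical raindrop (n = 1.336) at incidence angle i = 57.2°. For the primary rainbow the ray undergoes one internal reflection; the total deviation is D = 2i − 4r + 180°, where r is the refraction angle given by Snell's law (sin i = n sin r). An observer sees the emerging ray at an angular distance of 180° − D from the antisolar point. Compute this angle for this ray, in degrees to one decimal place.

41.6°

sin r = sin 57.2° / 1.336 = 0.8406/1.336 = 0.6292; r = 38.99°.
D = 2·57.2° − 4·38.99° + 180° = 114.40° − 155.95° + 180° = 138.45°.
Angle from antisolar point = 180° − D = 41.55°.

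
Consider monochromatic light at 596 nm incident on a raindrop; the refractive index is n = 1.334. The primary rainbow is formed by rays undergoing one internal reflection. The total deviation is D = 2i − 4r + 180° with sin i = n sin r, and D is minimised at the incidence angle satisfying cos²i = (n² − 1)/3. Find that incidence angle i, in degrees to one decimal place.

59.4°

cos²i = (1.334² − 1)/3 = (1.77956 − 1)/3 = 0.25985.
cos i = 0.50976, so i = 59.352°.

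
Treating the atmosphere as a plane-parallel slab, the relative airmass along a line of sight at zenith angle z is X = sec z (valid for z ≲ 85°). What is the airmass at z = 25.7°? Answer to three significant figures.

1.11

X = sec z = 1/cos 25.7° = 1/0.9011 = 1.1098.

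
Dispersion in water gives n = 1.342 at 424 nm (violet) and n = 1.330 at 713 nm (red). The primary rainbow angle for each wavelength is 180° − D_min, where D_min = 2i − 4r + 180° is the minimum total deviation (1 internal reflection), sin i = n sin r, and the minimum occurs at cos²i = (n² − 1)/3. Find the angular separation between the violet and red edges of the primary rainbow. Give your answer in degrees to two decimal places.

At 424 nm (n = 1.342): cos²i = 0.26699 → i = 58.888°, r = 39.641°, D_min = 139.213°, rainbow angle = 40.787°.
At 713 nm (n = 1.330): cos²i = 0.25630 → i = 59.585°, r = 40.422°, D_min = 137.484°, rainbow angle = 42.516°.
Angular width = |40.787° − 42.516°| = 1.729°.

1.73°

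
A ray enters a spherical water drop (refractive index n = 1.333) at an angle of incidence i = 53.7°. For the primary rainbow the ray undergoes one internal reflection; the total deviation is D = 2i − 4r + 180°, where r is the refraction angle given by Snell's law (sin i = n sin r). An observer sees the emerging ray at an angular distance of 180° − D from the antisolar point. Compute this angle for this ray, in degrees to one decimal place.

sin r = sin 53.7° / 1.333 = 0.8059/1.333 = 0.6046; r = 37.20°.
D = 2·53.7° − 4·37.20° + 180° = 107.40° − 148.80° + 180° = 138.60°.
Angle from antisolar point = 180° − D = 41.40°.

41.4°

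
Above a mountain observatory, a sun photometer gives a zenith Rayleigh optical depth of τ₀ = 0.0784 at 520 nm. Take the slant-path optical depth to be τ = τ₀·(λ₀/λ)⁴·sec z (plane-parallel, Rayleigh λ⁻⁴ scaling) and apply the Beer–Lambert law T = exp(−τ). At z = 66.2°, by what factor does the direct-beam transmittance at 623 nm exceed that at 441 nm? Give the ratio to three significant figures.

Airmass: sec 66.2° = 2.4780.
τ(623 nm) = 0.0784 × (520/623)⁴ × 2.4780 = 0.0784 × 0.4854 × 2.4780 = 0.0943.
τ(441 nm) = 0.0784 × (520/441)⁴ × 2.4780 = 0.0784 × 1.9331 × 2.4780 = 0.3756.
T(623)/T(441) = exp(τ_B − τ_A) = exp(0.2813) = 1.3248.

1.32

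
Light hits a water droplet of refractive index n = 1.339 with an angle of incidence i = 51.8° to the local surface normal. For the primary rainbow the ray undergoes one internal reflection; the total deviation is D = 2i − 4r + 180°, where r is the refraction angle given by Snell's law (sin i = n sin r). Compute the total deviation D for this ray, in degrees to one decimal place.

139.9°

sin r = sin 51.8° / 1.339 = 0.7859/1.339 = 0.5869; r = 35.94°.
D = 2·51.8° − 4·35.94° + 180° = 103.60° − 143.75° + 180° = 139.85°.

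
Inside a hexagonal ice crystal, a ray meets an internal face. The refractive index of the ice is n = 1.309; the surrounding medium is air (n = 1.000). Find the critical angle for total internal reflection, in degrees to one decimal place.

sin θ_c = n_air / n = 1.000 / 1.309 = 0.7639.
θ_c = arcsin(0.7639) = 49.81°.

49.8°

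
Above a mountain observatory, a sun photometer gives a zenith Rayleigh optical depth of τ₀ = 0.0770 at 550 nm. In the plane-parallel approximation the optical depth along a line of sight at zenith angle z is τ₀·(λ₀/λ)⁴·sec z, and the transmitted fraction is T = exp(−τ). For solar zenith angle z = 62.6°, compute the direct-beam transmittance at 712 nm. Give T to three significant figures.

sec 62.6° = 2.1730.
τ = 0.0770 × (550/712)⁴ × 2.1730 = 0.0770 × 0.3561 × 2.1730 = 0.0596.
T = exp(−0.0596) = 0.9422.

0.942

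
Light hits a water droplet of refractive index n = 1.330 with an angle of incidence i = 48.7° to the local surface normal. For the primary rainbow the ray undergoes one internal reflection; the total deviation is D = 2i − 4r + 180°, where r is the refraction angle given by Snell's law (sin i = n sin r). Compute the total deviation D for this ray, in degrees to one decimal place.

139.8°

sin r = sin 48.7° / 1.330 = 0.7513/1.330 = 0.5649; r = 34.39°.
D = 2·48.7° − 4·34.39° + 180° = 97.40° − 137.57° + 180° = 139.83°.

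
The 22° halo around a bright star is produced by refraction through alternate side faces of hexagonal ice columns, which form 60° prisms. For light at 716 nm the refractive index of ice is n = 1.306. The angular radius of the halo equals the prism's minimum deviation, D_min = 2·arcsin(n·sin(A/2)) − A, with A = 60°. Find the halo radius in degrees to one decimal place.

n·sin(A/2) = 1.306 × sin 30° = 1.306 × 0.5000 = 0.6530.
D_min = 2·arcsin(0.6530) − 60° = 2 × 40.768° − 60° = 21.536°.

21.5°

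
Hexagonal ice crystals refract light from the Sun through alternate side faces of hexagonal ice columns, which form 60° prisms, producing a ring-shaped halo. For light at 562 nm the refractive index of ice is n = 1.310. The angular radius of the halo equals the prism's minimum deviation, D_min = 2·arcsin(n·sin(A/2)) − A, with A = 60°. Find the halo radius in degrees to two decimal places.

21.84°

n·sin(A/2) = 1.310 × sin 30° = 1.310 × 0.5000 = 0.6550.
D_min = 2·arcsin(0.6550) − 60° = 2 × 40.920° − 60° = 21.839°.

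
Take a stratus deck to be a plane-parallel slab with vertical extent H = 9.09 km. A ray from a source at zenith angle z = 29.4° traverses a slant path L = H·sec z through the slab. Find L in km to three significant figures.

10.4 km

sec z = 1/cos 29.4° = 1.1478.
L = 9.09 × 1.1478 = 10.434 km.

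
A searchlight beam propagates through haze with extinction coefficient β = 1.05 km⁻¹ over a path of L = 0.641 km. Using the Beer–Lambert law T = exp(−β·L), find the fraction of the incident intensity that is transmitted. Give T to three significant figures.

τ = β·L = 1.05 × 0.641 = 0.6731.
T = exp(−0.6731) = 0.5102.

0.510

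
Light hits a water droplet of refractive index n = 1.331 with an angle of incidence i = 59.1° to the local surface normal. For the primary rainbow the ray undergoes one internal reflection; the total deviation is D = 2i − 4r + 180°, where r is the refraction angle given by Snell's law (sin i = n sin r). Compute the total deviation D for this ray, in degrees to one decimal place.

137.6°

sin r = sin 59.1° / 1.331 = 0.8581/1.331 = 0.6447; r = 40.14°.
D = 2·59.1° − 4·40.14° + 180° = 118.20° − 160.57° + 180° = 137.63°.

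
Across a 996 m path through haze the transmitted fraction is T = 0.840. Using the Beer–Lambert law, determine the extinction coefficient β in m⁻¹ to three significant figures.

0.000175 m⁻¹

Beer–Lambert: T = exp(−βL) ⇒ β = −ln(T)/L = −ln(0.840)/996 = 0.1744/996 = 0.0001751 m⁻¹.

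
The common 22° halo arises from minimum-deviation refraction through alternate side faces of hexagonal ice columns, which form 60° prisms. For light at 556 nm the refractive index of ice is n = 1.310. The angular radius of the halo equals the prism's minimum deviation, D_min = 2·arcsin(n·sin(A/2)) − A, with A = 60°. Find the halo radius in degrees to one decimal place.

n·sin(A/2) = 1.310 × sin 30° = 1.310 × 0.5000 = 0.6550.
D_min = 2·arcsin(0.6550) − 60° = 2 × 40.920° − 60° = 21.839°.

21.8°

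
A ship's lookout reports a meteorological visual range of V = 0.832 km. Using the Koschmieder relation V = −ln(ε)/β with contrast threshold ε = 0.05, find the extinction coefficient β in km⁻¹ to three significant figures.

3.60 km⁻¹

β = −ln(0.05) / V = 2.996 / 0.832 = 3.6006 km⁻¹.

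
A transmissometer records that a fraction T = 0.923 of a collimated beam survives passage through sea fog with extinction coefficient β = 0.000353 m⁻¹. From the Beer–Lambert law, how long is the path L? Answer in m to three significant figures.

Beer–Lambert: T = exp(−βL) ⇒ L = −ln(T)/β = −ln(0.923)/0.000353 = 0.0801/0.000353 = 227 m.

227 m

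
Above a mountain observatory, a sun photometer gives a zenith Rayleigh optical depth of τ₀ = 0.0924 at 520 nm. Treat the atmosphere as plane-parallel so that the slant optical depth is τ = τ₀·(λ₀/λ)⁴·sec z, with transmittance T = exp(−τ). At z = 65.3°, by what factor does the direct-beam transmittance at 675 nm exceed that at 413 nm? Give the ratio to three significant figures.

1.61

Airmass: sec 65.3° = 2.3931.
τ(675 nm) = 0.0924 × (520/675)⁴ × 2.3931 = 0.0924 × 0.3522 × 2.3931 = 0.0779.
τ(413 nm) = 0.0924 × (520/413)⁴ × 2.3931 = 0.0924 × 2.5131 × 2.3931 = 0.5557.
T(675)/T(413) = exp(τ_B − τ_A) = exp(0.4778) = 1.6126.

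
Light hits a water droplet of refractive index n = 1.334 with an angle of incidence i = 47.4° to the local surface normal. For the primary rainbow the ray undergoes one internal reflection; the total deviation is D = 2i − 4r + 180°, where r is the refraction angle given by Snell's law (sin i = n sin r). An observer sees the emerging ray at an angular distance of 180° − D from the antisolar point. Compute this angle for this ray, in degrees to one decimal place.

39.2°

sin r = sin 47.4° / 1.334 = 0.7361/1.334 = 0.5518; r = 33.49°.
D = 2·47.4° − 4·33.49° + 180° = 94.80° − 133.96° + 180° = 140.84°.
Angle from antisolar point = 180° − D = 39.16°.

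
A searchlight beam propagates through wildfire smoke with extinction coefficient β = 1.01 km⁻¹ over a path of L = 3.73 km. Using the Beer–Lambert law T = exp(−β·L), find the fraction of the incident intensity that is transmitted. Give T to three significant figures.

τ = β·L = 1.01 × 3.73 = 3.7673.
T = exp(−3.7673) = 0.0231.

0.0231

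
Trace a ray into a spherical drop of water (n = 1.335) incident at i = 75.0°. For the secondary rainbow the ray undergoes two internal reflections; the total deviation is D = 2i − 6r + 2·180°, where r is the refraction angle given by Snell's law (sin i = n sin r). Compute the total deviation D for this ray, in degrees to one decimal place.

sin r = sin 75.0° / 1.335 = 0.9659/1.335 = 0.7235; r = 46.35°.
D = 2·75.0° − 6·46.35° + 2·180° = 150.00° − 278.09° + 360° = 231.91°.

231.9°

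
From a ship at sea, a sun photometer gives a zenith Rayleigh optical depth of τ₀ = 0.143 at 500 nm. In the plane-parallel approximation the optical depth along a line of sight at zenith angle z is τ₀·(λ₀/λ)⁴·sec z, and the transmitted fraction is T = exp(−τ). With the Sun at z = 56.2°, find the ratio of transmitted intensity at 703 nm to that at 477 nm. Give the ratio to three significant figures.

Airmass: sec 56.2° = 1.7976.
τ(703 nm) = 0.143 × (500/703)⁴ × 1.7976 = 0.143 × 0.2559 × 1.7976 = 0.0658.
τ(477 nm) = 0.143 × (500/477)⁴ × 1.7976 = 0.143 × 1.2073 × 1.7976 = 0.3103.
T(703)/T(477) = exp(τ_B − τ_A) = exp(0.2446) = 1.2771.

1.28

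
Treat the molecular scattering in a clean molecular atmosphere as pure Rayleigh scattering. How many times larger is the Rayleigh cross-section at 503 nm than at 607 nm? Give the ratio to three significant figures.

Rayleigh scattering ∝ λ⁻⁴, so the ratio of coefficients is the inverse fourth power of the wavelength ratio.
σ(503)/σ(607) = (607/503)⁴ = (1.2068)⁴ = 2.121.

2.12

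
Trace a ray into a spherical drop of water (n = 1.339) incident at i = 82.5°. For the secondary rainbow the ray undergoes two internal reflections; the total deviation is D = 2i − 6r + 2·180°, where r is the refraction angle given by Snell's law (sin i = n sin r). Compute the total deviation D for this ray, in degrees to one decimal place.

238.4°

sin r = sin 82.5° / 1.339 = 0.9914/1.339 = 0.7404; r = 47.77°.
D = 2·82.5° − 6·47.77° + 2·180° = 165.00° − 286.61° + 360° = 238.39°.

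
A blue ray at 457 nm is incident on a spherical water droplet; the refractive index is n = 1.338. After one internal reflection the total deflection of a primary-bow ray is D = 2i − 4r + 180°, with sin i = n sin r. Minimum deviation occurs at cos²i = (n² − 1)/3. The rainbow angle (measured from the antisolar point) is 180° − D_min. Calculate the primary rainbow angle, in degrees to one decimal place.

cos²i = (1.79024 − 1)/3 = 0.26341; i = arccos(0.51324) = 59.120°.
sin r = sin 59.120°/1.338 = 0.64144; r = 39.899°.
D_min = 2·59.120° − 4·39.899° + 180° = 138.643°.
Rainbow angle = 180° − D_min = 41.357°.

41.4°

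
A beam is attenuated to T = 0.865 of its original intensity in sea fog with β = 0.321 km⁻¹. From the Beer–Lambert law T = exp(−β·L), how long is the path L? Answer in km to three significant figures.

Beer–Lambert: T = exp(−βL) ⇒ L = −ln(T)/β = −ln(0.865)/0.321 = 0.1450/0.321 = 0.4518 km.

0.452 km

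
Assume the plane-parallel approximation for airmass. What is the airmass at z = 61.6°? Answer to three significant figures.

2.10

X = sec z = 1/cos 61.6° = 1/0.4756 = 2.1025.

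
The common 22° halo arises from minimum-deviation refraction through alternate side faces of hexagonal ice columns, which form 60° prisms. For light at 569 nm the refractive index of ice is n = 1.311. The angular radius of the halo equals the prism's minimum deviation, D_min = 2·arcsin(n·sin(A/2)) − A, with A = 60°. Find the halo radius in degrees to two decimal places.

21.92°

n·sin(A/2) = 1.311 × sin 30° = 1.311 × 0.5000 = 0.6555.
D_min = 2·arcsin(0.6555) − 60° = 2 × 40.958° − 60° = 21.915°.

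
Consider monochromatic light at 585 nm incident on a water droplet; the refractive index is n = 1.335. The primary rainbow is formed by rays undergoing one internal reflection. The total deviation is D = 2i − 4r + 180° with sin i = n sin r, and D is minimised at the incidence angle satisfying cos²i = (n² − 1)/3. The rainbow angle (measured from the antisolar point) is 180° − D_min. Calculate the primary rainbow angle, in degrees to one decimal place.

cos²i = (1.78222 − 1)/3 = 0.26074; i = arccos(0.51063) = 59.294°.
sin r = sin 59.294°/1.335 = 0.64405; r = 40.094°.
D_min = 2·59.294° − 4·40.094° + 180° = 138.212°.
Rainbow angle = 180° − D_min = 41.788°.

41.8°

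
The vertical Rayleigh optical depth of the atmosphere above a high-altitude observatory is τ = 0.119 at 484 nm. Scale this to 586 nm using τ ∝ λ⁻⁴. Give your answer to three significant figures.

τ(586 nm) = τ(484 nm) × (484/586)⁴ = 0.119 × (0.8259)⁴ = 0.119 × 0.4654 = 0.0554.

0.0554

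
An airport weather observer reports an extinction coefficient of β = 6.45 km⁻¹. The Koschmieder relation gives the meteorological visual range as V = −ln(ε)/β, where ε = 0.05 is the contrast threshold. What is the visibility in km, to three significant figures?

0.464 km

V = −ln(0.05) / 6.45 = 2.996 / 6.45 = 0.4645 km.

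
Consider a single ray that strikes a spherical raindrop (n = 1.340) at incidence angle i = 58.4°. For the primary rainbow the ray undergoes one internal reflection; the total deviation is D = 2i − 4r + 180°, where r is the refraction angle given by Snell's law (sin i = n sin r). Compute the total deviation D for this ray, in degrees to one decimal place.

sin r = sin 58.4° / 1.340 = 0.8517/1.340 = 0.6356; r = 39.47°.
D = 2·58.4° − 4·39.47° + 180° = 116.80° − 157.86° + 180° = 138.94°.

138.9°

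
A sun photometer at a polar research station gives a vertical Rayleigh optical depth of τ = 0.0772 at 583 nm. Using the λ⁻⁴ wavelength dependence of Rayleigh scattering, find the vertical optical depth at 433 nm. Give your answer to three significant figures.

τ(433 nm) = τ(583 nm) × (583/433)⁴ = 0.0772 × (1.3464)⁴ = 0.0772 × 3.2864 = 0.2537.

0.254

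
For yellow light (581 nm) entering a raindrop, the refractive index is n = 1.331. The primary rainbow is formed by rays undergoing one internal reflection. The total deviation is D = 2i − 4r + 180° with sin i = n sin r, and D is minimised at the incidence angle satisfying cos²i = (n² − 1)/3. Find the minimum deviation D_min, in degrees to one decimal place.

137.6°

cos²i = (1.77156 − 1)/3 = 0.25719; i = arccos(0.50714) = 59.527°.
sin r = sin 59.527°/1.331 = 0.64753; r = 40.356°.
D_min = 2·59.527° − 4·40.356° + 180° = 137.630°.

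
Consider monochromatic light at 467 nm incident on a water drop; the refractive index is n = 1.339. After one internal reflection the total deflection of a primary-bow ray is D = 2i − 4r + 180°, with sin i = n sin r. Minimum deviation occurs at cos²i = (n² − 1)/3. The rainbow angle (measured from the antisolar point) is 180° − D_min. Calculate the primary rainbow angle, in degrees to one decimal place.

cos²i = (1.79292 − 1)/3 = 0.26431; i = arccos(0.51411) = 59.062°.
sin r = sin 59.062°/1.339 = 0.64057; r = 39.834°.
D_min = 2·59.062° − 4·39.834° + 180° = 138.786°.
Rainbow angle = 180° − D_min = 41.214°.

41.2°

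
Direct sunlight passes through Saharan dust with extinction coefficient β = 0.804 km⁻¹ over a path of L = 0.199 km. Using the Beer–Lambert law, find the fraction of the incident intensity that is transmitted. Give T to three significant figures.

τ = β·L = 0.804 × 0.199 = 0.1600.
T = exp(−0.1600) = 0.8521.

0.852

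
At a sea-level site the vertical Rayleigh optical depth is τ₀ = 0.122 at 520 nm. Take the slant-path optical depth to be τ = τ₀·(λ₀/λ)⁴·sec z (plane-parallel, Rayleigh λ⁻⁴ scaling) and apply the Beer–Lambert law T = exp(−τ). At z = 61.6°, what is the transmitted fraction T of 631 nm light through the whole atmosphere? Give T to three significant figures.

sec 61.6° = 2.1025.
τ = 0.122 × (520/631)⁴ × 2.1025 = 0.122 × 0.4612 × 2.1025 = 0.1183.
T = exp(−0.1183) = 0.8884.

0.888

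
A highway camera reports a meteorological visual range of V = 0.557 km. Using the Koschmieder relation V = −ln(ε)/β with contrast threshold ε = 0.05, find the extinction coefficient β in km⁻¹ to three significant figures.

β = −ln(0.05) / V = 2.996 / 0.557 = 5.3783 km⁻¹.

5.38 km⁻¹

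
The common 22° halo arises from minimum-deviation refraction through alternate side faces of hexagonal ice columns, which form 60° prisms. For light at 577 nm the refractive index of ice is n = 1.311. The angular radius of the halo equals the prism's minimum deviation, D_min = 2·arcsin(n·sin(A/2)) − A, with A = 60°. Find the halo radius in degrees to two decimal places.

n·sin(A/2) = 1.311 × sin 30° = 1.311 × 0.5000 = 0.6555.
D_min = 2·arcsin(0.6555) − 60° = 2 × 40.958° − 60° = 21.915°.

21.92°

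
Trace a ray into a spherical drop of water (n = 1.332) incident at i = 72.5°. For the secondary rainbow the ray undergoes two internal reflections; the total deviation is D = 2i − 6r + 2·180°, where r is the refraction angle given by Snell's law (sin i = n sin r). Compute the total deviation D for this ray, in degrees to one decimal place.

230.6°

sin r = sin 72.5° / 1.332 = 0.9537/1.332 = 0.7160; r = 45.73°.
D = 2·72.5° − 6·45.73° + 2·180° = 145.00° − 274.35° + 360° = 230.65°.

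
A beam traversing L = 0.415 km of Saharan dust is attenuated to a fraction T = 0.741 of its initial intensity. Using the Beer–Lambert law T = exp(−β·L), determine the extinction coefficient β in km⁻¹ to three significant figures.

0.722 km⁻¹

Beer–Lambert: T = exp(−βL) ⇒ β = −ln(T)/L = −ln(0.741)/0.415 = 0.2998/0.415 = 0.7223 km⁻¹.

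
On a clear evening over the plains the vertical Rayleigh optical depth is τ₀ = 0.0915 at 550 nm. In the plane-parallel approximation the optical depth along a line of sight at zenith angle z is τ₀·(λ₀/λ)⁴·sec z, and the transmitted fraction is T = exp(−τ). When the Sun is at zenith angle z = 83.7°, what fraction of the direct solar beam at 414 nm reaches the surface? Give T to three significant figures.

0.0745

sec 83.7° = 9.1129.
τ = 0.0915 × (550/414)⁴ × 9.1129 = 0.0915 × 3.1149 × 9.1129 = 2.5973.
T = exp(−2.5973) = 0.0745.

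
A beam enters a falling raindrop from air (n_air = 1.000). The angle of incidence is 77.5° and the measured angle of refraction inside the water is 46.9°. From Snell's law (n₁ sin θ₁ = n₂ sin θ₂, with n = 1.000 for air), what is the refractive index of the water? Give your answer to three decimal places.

n = sin θ_i / sin θ_r = sin 77.5° / sin 46.9° = 0.9763 / 0.7302 = 1.3371.

1.337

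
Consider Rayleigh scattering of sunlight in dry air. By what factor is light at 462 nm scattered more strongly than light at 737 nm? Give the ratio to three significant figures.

6.48

Rayleigh scattering ∝ λ⁻⁴, so the ratio of coefficients is the inverse fourth power of the wavelength ratio.
σ(462)/σ(737) = (737/462)⁴ = (1.5952)⁴ = 6.476.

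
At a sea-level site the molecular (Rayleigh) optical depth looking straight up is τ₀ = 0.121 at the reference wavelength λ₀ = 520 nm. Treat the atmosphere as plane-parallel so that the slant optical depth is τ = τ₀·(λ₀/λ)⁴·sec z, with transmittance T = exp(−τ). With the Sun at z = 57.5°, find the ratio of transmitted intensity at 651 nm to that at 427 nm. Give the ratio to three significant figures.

Airmass: sec 57.5° = 1.8612.
τ(651 nm) = 0.121 × (520/651)⁴ × 1.8612 = 0.121 × 0.4071 × 1.8612 = 0.0917.
τ(427 nm) = 0.121 × (520/427)⁴ × 1.8612 = 0.121 × 2.1994 × 1.8612 = 0.4953.
T(651)/T(427) = exp(τ_B − τ_A) = exp(0.4036) = 1.4972.

1.50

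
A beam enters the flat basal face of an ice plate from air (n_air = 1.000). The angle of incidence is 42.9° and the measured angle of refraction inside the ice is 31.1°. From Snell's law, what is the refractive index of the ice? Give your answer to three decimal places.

1.318

n = sin θ_i / sin θ_r = sin 42.9° / sin 31.1° = 0.6807 / 0.5165 = 1.3179.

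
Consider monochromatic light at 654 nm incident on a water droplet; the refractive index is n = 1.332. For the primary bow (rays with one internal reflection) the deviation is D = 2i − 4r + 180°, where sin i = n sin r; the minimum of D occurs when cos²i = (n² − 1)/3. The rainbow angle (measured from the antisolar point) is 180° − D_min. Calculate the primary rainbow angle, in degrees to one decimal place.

42.2°

cos²i = (1.77422 − 1)/3 = 0.25807; i = arccos(0.50801) = 59.469°.
sin r = sin 59.469°/1.332 = 0.64666; r = 40.290°.
D_min = 2·59.469° − 4·40.290° + 180° = 137.776°.
Rainbow angle = 180° − D_min = 42.224°.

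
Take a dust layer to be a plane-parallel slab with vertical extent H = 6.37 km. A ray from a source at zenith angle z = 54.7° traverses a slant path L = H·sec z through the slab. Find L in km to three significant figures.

sec z = 1/cos 54.7° = 1.7305.
L = 6.37 × 1.7305 = 11.023 km.

11.0 km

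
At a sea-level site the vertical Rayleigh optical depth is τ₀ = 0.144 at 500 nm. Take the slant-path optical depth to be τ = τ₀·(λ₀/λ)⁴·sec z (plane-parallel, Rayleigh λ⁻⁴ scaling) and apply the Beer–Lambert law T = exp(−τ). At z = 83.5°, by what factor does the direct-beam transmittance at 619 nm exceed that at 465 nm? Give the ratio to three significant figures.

Airmass: sec 83.5° = 8.8337.
τ(619 nm) = 0.144 × (500/619)⁴ × 8.8337 = 0.144 × 0.4257 × 8.8337 = 0.5415.
τ(465 nm) = 0.144 × (500/465)⁴ × 8.8337 = 0.144 × 1.3368 × 8.8337 = 1.7005.
T(619)/T(465) = exp(τ_B − τ_A) = exp(1.1590) = 3.1866.

3.19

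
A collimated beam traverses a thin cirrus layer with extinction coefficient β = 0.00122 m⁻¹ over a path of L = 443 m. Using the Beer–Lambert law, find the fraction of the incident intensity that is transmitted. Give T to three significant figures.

τ = β·L = 0.00122 × 443 = 0.5405.
T = exp(−0.5405) = 0.5825.

0.582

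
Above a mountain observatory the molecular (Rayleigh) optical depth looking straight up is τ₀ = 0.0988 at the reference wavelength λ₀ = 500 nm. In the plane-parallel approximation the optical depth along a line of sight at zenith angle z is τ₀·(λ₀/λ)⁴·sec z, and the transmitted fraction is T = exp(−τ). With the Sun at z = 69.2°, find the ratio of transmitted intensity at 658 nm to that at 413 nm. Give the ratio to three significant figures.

1.66

Airmass: sec 69.2° = 2.8161.
τ(658 nm) = 0.0988 × (500/658)⁴ × 2.8161 = 0.0988 × 0.3334 × 2.8161 = 0.0928.
τ(413 nm) = 0.0988 × (500/413)⁴ × 2.8161 = 0.0988 × 2.1482 × 2.8161 = 0.5977.
T(658)/T(413) = exp(τ_B − τ_A) = exp(0.5049) = 1.6569.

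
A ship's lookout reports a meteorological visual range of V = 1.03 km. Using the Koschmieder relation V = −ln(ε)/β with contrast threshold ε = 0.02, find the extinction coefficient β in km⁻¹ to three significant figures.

β = −ln(0.02) / V = 3.912 / 1.03 = 3.7981 km⁻¹.

3.80 km⁻¹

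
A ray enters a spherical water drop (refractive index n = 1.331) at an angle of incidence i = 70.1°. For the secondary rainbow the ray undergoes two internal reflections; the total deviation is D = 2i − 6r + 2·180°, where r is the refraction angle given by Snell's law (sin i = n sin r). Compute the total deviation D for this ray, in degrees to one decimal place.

sin r = sin 70.1° / 1.331 = 0.9403/1.331 = 0.7065; r = 44.95°.
D = 2·70.1° − 6·44.95° + 2·180° = 140.20° − 269.68° + 360° = 230.52°.

230.5°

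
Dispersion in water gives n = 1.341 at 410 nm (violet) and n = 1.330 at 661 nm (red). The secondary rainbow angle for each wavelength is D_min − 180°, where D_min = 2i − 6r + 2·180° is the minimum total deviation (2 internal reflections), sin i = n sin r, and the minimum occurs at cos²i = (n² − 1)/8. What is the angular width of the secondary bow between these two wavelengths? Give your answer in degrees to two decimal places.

At 410 nm (n = 1.341): cos²i = 0.09979 → i = 71.586°, r = 45.034°, D_min = 232.966°, rainbow angle = 52.966°.
At 661 nm (n = 1.330): cos²i = 0.09611 → i = 71.940°, r = 45.630°, D_min = 230.101°, rainbow angle = 50.101°.
Angular width = |52.966° − 50.101°| = 2.865°.

2.86°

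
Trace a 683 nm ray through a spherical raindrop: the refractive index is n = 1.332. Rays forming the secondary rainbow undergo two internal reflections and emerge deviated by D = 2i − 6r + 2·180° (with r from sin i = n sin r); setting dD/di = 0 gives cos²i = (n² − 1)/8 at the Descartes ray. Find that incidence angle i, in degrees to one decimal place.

cos²i = (1.332² − 1)/8 = (1.77422 − 1)/8 = 0.09678.
cos i = 0.31109, so i = 71.875°.

71.9°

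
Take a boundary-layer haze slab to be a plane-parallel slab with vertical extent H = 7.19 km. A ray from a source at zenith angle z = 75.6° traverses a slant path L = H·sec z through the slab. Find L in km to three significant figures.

sec z = 1/cos 75.6° = 4.0211.
L = 7.19 × 4.0211 = 28.912 km.

28.9 km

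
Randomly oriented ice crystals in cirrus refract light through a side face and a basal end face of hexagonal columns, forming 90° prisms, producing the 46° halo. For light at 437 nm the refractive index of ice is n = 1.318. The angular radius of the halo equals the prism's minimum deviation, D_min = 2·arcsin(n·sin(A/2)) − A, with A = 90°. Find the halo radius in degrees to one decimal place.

n·sin(A/2) = 1.318 × sin 45° = 1.318 × 0.7071 = 0.9320.
D_min = 2·arcsin(0.9320) − 90° = 2 × 68.743° − 90° = 47.487°.

47.5°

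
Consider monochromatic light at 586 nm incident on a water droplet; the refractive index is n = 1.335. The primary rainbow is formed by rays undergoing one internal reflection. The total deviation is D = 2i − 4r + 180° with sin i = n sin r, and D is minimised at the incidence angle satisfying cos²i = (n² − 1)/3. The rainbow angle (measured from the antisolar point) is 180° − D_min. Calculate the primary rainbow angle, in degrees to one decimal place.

cos²i = (1.78222 − 1)/3 = 0.26074; i = arccos(0.51063) = 59.294°.
sin r = sin 59.294°/1.335 = 0.64405; r = 40.094°.
D_min = 2·59.294° − 4·40.094° + 180° = 138.212°.
Rainbow angle = 180° − D_min = 41.788°.

41.8°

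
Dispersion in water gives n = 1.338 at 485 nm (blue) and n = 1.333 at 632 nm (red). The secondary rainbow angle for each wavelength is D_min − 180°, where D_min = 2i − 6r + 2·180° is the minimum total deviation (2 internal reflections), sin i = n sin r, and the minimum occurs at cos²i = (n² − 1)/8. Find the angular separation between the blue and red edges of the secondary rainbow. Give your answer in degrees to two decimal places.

At 485 nm (n = 1.338): cos²i = 0.09878 → i = 71.682°, r = 45.195°, D_min = 232.193°, rainbow angle = 52.193°.
At 632 nm (n = 1.333): cos²i = 0.09711 → i = 71.843°, r = 45.466°, D_min = 230.891°, rainbow angle = 50.891°.
Angular width = |52.193° − 50.891°| = 1.302°.

1.30°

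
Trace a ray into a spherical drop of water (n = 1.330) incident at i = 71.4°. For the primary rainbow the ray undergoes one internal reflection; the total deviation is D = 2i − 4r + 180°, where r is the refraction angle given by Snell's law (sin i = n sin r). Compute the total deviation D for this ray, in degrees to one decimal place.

141.0°

sin r = sin 71.4° / 1.330 = 0.9478/1.330 = 0.7126; r = 45.45°.
D = 2·71.4° − 4·45.45° + 180° = 142.80° − 181.79° + 180° = 141.01°.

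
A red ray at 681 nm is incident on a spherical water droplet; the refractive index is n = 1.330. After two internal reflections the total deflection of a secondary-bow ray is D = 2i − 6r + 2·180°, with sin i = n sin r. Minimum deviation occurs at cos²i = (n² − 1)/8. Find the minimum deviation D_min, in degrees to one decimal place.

cos²i = (1.76890 − 1)/8 = 0.09611; i = arccos(0.31002) = 71.940°.
sin r = sin 71.940°/1.330 = 0.71483; r = 45.630°.
D_min = 2·71.940° − 6·45.630° + 360° = 230.101°.

230.1°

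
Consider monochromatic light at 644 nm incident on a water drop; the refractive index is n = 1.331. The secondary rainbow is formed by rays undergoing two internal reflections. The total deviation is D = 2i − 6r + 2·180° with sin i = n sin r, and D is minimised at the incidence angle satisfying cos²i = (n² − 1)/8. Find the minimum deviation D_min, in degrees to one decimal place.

cos²i = (1.77156 − 1)/8 = 0.09645; i = arccos(0.31056) = 71.907°.
sin r = sin 71.907°/1.331 = 0.71417; r = 45.575°.
D_min = 2·71.907° − 6·45.575° + 360° = 230.365°.

230.4°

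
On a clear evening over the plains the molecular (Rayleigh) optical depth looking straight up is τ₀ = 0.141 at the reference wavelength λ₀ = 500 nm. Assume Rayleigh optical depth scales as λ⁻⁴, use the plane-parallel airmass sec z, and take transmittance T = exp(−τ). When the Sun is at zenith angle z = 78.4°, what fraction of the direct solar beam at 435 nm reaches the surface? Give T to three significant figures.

0.294

sec 78.4° = 4.9732.
τ = 0.141 × (500/435)⁴ × 4.9732 = 0.141 × 1.7455 × 4.9732 = 1.2240.
T = exp(−1.2240) = 0.2941.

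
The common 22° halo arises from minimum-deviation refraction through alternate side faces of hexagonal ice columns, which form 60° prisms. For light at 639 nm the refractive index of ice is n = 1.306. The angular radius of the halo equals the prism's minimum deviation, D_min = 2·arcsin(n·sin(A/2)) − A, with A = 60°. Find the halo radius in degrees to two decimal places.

n·sin(A/2) = 1.306 × sin 30° = 1.306 × 0.5000 = 0.6530.
D_min = 2·arcsin(0.6530) − 60° = 2 × 40.768° − 60° = 21.536°.

21.54°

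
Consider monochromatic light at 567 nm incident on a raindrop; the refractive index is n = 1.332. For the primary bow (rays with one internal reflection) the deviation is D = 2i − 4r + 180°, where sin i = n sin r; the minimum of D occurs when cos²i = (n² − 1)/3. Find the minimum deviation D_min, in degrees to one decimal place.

137.8°

cos²i = (1.77422 − 1)/3 = 0.25807; i = arccos(0.50801) = 59.469°.
sin r = sin 59.469°/1.332 = 0.64666; r = 40.290°.
D_min = 2·59.469° − 4·40.290° + 180° = 137.776°.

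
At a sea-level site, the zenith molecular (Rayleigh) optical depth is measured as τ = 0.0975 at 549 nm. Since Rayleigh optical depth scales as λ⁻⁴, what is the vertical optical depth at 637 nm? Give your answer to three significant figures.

τ(637 nm) = τ(549 nm) × (549/637)⁴ = 0.0975 × (0.8619)⁴ = 0.0975 × 0.5517 = 0.0538.

0.0538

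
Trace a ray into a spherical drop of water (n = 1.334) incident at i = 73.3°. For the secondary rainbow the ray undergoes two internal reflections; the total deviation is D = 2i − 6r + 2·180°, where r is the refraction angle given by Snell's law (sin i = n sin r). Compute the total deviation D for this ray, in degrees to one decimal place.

sin r = sin 73.3° / 1.334 = 0.9578/1.334 = 0.7180; r = 45.89°.
D = 2·73.3° − 6·45.89° + 2·180° = 146.60° − 275.34° + 360° = 231.26°.

231.3°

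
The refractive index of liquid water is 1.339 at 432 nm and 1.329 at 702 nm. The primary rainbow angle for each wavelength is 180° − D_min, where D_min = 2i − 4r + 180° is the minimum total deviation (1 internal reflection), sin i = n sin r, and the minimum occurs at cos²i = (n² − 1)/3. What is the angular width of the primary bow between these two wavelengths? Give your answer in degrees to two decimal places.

At 432 nm (n = 1.339): cos²i = 0.26431 → i = 59.062°, r = 39.834°, D_min = 138.786°, rainbow angle = 41.214°.
At 702 nm (n = 1.329): cos²i = 0.25541 → i = 59.643°, r = 40.487°, D_min = 137.337°, rainbow angle = 42.663°.
Angular width = |41.214° − 42.663°| = 1.450°.

1.45°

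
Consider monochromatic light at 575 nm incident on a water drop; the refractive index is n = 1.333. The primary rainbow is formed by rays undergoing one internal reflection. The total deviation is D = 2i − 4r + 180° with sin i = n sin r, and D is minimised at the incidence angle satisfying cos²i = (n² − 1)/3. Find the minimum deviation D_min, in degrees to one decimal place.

137.9°

cos²i = (1.77689 − 1)/3 = 0.25896; i = arccos(0.50888) = 59.410°.
sin r = sin 59.410°/1.333 = 0.64579; r = 40.225°.
D_min = 2·59.410° − 4·40.225° + 180° = 137.922°.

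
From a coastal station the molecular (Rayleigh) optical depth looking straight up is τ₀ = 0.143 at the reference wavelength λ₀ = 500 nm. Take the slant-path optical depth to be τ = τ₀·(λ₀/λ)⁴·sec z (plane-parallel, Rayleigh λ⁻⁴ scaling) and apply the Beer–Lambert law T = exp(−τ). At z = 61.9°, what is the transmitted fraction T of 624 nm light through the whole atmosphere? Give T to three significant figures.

0.882

sec 61.9° = 2.1231.
τ = 0.143 × (500/624)⁴ × 2.1231 = 0.143 × 0.4122 × 2.1231 = 0.1252.
T = exp(−0.1252) = 0.8824.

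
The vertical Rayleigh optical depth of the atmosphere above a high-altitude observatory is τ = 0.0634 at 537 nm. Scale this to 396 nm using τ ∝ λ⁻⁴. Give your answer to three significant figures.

0.214

τ(396 nm) = τ(537 nm) × (537/396)⁴ = 0.0634 × (1.3561)⁴ = 0.0634 × 3.3816 = 0.2144.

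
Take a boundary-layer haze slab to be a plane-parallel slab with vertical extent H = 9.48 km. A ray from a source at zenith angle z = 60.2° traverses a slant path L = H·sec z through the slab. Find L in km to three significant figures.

sec z = 1/cos 60.2° = 2.0122.
L = 9.48 × 2.0122 = 19.075 km.

19.1 km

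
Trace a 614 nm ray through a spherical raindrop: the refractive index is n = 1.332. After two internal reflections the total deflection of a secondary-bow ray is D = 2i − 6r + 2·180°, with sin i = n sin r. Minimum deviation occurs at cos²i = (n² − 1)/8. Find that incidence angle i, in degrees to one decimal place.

cos²i = (1.332² − 1)/8 = (1.77422 − 1)/8 = 0.09678.
cos i = 0.31109, so i = 71.875°.

71.9°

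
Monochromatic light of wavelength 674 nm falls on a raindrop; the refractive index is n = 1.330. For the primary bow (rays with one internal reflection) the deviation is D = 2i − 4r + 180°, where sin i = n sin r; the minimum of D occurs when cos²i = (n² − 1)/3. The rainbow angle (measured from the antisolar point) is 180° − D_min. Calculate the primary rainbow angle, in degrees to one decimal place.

42.5°

cos²i = (1.76890 − 1)/3 = 0.25630; i = arccos(0.50626) = 59.585°.
sin r = sin 59.585°/1.330 = 0.64841; r = 40.422°.
D_min = 2·59.585° − 4·40.422° + 180° = 137.484°.
Rainbow angle = 180° − D_min = 42.516°.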